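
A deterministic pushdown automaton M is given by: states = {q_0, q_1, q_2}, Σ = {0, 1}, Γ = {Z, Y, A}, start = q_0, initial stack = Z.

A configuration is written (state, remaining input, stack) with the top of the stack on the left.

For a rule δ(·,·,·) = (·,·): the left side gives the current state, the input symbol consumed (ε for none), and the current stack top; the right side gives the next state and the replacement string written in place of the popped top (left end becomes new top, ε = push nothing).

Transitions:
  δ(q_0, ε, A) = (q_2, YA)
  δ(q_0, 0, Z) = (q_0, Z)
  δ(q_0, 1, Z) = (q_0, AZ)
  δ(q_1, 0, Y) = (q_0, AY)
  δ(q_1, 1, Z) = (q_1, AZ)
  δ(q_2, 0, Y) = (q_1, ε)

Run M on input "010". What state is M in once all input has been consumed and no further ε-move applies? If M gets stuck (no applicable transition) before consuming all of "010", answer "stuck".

(q_0, 010, Z) ⊢ (q_0, 10, Z) ⊢ (q_0, 0, AZ) ⊢ (q_2, 0, YAZ) ⊢ (q_1, ε, AZ)
All input consumed; M is in state q_1.

q_1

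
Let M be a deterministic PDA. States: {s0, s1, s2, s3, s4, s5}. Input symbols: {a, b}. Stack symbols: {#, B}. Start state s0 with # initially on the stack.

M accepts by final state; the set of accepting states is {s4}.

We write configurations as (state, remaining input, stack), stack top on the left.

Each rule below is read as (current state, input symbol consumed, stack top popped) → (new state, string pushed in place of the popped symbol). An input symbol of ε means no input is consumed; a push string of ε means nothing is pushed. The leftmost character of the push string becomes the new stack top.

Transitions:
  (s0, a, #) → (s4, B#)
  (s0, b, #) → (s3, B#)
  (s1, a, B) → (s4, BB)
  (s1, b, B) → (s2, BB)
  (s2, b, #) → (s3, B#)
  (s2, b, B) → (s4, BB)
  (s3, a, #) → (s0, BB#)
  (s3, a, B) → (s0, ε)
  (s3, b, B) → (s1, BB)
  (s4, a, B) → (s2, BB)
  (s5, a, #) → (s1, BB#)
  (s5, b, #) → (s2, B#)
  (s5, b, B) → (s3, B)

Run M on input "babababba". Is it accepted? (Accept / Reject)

(s0, babababba, #)
  read b, top #: go to s3, push B# → (s3, abababba, B#)
  read a, top B: go to s0, push ε → (s0, bababba, #)
  read b, top #: go to s3, push B# → (s3, ababba, B#)
  read a, top B: go to s0, push ε → (s0, babba, #)
  read b, top #: go to s3, push B# → (s3, abba, B#)
  read a, top B: go to s0, push ε → (s0, bba, #)
  read b, top #: go to s3, push B# → (s3, ba, B#)
  read b, top B: go to s1, push BB → (s1, a, BB#)
  read a, top B: go to s4, push BB → (s4, ε, BBB#)
All input consumed; state s4 ∈ F.

Accept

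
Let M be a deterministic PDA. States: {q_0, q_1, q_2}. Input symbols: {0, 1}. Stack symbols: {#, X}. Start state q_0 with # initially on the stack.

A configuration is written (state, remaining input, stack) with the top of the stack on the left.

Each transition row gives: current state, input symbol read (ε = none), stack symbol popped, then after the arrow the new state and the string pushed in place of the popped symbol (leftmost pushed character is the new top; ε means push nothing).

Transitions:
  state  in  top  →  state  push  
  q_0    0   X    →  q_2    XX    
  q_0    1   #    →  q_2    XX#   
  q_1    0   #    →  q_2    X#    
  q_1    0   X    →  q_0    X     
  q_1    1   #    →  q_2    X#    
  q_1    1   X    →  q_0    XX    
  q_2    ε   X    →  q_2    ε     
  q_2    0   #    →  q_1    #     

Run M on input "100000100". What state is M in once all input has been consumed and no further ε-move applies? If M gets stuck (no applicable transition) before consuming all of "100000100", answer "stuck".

q_2

(q_0, 100000100, #)
  read 1, top #: go to q_2, push XX# → (q_2, 00000100, XX#)
  ε-move, top X: go to q_2, push ε → (q_2, 00000100, X#)
  ε-move, top X: go to q_2, push ε → (q_2, 00000100, #)
  read 0, top #: go to q_1, push # → (q_1, 0000100, #)
  read 0, top #: go to q_2, push X# → (q_2, 000100, X#)
  ε-move, top X: go to q_2, push ε → (q_2, 000100, #)
  read 0, top #: go to q_1, push # → (q_1, 00100, #)
  read 0, top #: go to q_2, push X# → (q_2, 0100, X#)
  ε-move, top X: go to q_2, push ε → (q_2, 0100, #)
  read 0, top #: go to q_1, push # → (q_1, 100, #)
  read 1, top #: go to q_2, push X# → (q_2, 00, X#)
  ε-move, top X: go to q_2, push ε → (q_2, 00, #)
  read 0, top #: go to q_1, push # → (q_1, 0, #)
  read 0, top #: go to q_2, push X# → (q_2, ε, X#)
  ε-move, top X: go to q_2, push ε → (q_2, ε, #)
All input consumed; M is in state q_2.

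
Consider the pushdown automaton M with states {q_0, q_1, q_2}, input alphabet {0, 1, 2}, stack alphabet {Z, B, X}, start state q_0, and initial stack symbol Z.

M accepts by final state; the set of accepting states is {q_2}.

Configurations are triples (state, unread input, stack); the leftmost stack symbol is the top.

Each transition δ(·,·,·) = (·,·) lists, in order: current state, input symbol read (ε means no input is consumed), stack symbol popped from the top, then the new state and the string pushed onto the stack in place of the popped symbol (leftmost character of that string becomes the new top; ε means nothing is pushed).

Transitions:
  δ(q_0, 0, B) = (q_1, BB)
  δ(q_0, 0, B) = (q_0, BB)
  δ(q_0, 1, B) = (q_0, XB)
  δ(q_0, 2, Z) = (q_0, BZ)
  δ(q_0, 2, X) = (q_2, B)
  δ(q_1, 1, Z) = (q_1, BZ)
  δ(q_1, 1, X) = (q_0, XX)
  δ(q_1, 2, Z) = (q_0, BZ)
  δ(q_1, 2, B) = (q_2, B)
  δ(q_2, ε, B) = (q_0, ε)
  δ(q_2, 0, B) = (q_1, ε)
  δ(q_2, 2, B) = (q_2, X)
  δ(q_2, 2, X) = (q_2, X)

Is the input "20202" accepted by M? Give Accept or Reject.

One accepting computation: (q_0, 20202, Z) ⊢ (q_0, 0202, BZ) ⊢ (q_1, 202, BBZ) ⊢ (q_2, 02, BBZ) ⊢ (q_1, 2, BZ) ⊢ (q_2, ε, BZ)
All input consumed and state q_2 ∈ F.

Accept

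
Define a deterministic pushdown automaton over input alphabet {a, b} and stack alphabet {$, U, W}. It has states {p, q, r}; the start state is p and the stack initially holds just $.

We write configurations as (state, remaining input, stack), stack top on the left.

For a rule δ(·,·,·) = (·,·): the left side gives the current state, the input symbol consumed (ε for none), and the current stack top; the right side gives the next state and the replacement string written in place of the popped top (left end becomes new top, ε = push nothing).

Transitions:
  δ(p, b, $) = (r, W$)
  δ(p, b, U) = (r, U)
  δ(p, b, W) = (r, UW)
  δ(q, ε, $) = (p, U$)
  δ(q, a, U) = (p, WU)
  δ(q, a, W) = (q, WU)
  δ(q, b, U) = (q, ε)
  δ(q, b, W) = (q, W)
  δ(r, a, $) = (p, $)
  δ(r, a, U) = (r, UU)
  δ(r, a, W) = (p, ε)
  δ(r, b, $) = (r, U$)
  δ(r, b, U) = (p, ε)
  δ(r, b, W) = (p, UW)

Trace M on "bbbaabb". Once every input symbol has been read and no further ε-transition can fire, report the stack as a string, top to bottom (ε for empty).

(p, bbbaabb, $)
  read b, top $: go to r, push W$ → (r, bbaabb, W$)
  read b, top W: go to p, push UW → (p, baabb, UW$)
  read b, top U: go to r, push U → (r, aabb, UW$)
  read a, top U: go to r, push UU → (r, abb, UUW$)
  read a, top U: go to r, push UU → (r, bb, UUUW$)
  read b, top U: go to p, push ε → (p, b, UUW$)
  read b, top U: go to r, push U → (r, ε, UUW$)
All input consumed in state r with stack UUW$.

UUW$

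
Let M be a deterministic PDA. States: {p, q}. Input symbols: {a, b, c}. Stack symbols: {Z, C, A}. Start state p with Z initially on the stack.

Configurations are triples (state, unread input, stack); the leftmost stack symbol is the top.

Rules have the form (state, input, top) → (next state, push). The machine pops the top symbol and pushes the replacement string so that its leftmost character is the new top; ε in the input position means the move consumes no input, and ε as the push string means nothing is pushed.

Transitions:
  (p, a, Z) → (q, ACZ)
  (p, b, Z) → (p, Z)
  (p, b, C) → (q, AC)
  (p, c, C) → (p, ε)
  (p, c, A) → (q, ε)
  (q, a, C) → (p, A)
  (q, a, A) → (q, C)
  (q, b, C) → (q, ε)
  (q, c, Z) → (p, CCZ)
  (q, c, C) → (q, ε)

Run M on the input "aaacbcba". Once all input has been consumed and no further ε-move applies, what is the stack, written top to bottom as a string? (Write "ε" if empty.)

(p, aaacbcba, Z)
  read a, top Z: go to q, push ACZ → (q, aacbcba, ACZ)
  read a, top A: go to q, push C → (q, acbcba, CCZ)
  read a, top C: go to p, push A → (p, cbcba, ACZ)
  read c, top A: go to q, push ε → (q, bcba, CZ)
  read b, top C: go to q, push ε → (q, cba, Z)
  read c, top Z: go to p, push CCZ → (p, ba, CCZ)
  read b, top C: go to q, push AC → (q, a, ACCZ)
  read a, top A: go to q, push C → (q, ε, CCCZ)
All input consumed in state q with stack CCCZ.

CCCZ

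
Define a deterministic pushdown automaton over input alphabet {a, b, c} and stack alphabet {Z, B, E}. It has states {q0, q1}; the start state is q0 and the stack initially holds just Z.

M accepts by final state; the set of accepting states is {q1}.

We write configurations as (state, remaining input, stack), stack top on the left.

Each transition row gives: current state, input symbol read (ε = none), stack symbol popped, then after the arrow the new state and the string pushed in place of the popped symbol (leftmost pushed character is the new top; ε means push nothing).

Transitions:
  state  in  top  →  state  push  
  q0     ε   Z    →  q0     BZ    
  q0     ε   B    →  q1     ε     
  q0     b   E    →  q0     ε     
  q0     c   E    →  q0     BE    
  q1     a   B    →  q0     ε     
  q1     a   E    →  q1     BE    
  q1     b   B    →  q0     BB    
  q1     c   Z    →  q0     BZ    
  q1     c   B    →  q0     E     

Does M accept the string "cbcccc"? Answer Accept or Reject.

(q0, cbcccc, Z)
  ε-move, top Z: go to q0, push BZ → (q0, cbcccc, BZ)
  ε-move, top B: go to q1, push ε → (q1, cbcccc, Z)
  read c, top Z: go to q0, push BZ → (q0, bcccc, BZ)
  ε-move, top B: go to q1, push ε → (q1, bcccc, Z)
No transition applies at (q1, bcccc, Z); input not fully consumed.

Reject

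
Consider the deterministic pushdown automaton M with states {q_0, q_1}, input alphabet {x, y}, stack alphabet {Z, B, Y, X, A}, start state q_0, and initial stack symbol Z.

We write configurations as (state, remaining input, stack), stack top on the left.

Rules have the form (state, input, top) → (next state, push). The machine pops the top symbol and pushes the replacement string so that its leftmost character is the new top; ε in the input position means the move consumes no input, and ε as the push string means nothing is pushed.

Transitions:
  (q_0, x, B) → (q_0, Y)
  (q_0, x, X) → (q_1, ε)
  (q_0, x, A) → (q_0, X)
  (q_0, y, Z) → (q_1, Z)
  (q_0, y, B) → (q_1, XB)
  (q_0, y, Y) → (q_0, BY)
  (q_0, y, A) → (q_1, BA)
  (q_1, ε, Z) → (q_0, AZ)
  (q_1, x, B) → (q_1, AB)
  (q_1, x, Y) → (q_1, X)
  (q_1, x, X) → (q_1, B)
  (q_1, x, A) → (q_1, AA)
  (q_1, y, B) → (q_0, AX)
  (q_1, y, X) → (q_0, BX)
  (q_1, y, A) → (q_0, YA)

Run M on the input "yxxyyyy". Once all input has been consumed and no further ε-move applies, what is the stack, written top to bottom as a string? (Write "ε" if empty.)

AXAXAZ

(q_0, yxxyyyy, Z)
  read y, top Z: go to q_1, push Z → (q_1, xxyyyy, Z)
  ε-move, top Z: go to q_0, push AZ → (q_0, xxyyyy, AZ)
  read x, top A: go to q_0, push X → (q_0, xyyyy, XZ)
  read x, top X: go to q_1, push ε → (q_1, yyyy, Z)
  ε-move, top Z: go to q_0, push AZ → (q_0, yyyy, AZ)
  read y, top A: go to q_1, push BA → (q_1, yyy, BAZ)
  read y, top B: go to q_0, push AX → (q_0, yy, AXAZ)
  read y, top A: go to q_1, push BA → (q_1, y, BAXAZ)
  read y, top B: go to q_0, push AX → (q_0, ε, AXAXAZ)
All input consumed in state q_0 with stack AXAXAZ.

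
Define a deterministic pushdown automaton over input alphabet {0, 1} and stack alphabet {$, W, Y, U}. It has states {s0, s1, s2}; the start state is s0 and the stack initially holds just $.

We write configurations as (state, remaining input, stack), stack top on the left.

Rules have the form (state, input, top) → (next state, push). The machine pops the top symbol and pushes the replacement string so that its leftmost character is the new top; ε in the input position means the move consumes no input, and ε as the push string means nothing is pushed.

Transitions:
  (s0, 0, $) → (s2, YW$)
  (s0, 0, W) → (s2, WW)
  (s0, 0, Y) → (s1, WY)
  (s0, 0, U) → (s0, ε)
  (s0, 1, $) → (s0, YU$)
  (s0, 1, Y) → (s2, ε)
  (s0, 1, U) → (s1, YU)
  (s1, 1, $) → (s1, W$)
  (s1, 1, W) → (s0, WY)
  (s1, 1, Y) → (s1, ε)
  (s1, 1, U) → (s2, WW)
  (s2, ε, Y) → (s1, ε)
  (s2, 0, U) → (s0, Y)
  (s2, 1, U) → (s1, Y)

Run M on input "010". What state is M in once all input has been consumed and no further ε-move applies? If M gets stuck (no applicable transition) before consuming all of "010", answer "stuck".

(s0, 010, $) ⊢ (s2, 10, YW$) ⊢ (s1, 10, W$) ⊢ (s0, 0, WY$) ⊢ (s2, ε, WWY$)
All input consumed; M is in state s2.

s2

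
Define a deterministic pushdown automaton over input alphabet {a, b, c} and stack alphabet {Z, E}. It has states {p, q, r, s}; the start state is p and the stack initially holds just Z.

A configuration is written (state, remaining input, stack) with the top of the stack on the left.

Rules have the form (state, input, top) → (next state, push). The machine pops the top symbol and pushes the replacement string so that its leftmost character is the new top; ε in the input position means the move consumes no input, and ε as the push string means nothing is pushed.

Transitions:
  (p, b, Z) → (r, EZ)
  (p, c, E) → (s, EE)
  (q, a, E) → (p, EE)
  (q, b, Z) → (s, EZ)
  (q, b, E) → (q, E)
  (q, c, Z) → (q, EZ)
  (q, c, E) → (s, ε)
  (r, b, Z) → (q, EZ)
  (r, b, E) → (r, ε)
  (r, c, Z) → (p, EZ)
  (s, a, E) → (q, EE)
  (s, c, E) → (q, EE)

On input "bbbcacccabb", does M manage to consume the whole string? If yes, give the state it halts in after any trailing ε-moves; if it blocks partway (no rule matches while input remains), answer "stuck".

(p, bbbcacccabb, Z) ⊢ (r, bbcacccabb, EZ) ⊢ (r, bcacccabb, Z) ⊢ (q, cacccabb, EZ) ⊢ (s, acccabb, Z)
No transition for (s, a, top Z); M blocks with input acccabb remaining.

stuck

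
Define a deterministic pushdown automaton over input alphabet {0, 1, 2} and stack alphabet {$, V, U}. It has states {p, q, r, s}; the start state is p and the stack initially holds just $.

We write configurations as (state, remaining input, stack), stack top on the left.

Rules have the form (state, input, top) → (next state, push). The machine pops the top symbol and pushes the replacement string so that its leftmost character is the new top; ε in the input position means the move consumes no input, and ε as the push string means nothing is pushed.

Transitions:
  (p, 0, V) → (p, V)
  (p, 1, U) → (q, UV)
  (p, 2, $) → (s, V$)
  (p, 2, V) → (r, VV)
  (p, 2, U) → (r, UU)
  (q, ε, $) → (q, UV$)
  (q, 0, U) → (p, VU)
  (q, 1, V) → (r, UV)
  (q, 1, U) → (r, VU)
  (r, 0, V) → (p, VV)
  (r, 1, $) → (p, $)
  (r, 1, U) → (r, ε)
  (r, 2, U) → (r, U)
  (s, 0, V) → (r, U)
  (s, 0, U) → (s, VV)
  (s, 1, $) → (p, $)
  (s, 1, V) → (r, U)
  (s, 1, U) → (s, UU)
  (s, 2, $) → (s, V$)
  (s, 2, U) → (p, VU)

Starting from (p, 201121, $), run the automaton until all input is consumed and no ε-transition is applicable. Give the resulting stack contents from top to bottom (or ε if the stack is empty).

U$

(p, 201121, $) ⊢ (s, 01121, V$) ⊢ (r, 1121, U$) ⊢ (r, 121, $) ⊢ (p, 21, $) ⊢ (s, 1, V$) ⊢ (r, ε, U$)
All input consumed in state r with stack U$.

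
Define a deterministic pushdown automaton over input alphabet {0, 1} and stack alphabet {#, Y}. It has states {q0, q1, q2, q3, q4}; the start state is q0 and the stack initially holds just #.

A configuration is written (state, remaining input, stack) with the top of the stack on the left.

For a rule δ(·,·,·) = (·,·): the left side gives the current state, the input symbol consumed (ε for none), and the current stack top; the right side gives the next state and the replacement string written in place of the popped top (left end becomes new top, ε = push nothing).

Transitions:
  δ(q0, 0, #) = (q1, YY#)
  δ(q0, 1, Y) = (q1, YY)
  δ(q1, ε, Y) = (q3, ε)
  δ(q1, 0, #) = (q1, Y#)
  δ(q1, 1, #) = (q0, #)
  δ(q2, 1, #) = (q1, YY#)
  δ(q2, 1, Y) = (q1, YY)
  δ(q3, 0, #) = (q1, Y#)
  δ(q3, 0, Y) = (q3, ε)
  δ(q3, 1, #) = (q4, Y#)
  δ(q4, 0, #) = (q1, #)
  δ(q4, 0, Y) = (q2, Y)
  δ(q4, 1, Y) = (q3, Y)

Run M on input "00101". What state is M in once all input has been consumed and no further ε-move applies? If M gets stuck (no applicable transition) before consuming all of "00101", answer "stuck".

q3

(q0, 00101, #)
  read 0, top #: go to q1, push YY# → (q1, 0101, YY#)
  ε-move, top Y: go to q3, push ε → (q3, 0101, Y#)
  read 0, top Y: go to q3, push ε → (q3, 101, #)
  read 1, top #: go to q4, push Y# → (q4, 01, Y#)
  read 0, top Y: go to q2, push Y → (q2, 1, Y#)
  read 1, top Y: go to q1, push YY → (q1, ε, YY#)
  ε-move, top Y: go to q3, push ε → (q3, ε, Y#)
All input consumed; M is in state q3.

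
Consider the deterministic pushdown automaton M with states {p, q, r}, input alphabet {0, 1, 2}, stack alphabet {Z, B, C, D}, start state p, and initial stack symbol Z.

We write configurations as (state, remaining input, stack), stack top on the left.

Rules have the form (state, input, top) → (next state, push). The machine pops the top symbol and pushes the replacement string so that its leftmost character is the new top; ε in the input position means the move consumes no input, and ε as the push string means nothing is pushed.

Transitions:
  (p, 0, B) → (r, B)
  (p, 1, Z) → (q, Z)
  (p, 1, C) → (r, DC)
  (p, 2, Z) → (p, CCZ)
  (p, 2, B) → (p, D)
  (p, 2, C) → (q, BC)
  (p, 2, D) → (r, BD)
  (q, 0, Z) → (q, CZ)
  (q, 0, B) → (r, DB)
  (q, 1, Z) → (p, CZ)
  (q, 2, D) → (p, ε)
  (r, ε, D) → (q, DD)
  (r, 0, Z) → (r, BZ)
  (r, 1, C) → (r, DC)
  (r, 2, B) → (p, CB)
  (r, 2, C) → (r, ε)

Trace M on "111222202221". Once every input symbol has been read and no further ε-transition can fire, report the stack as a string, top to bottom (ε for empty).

DDCBDBCBDCZ

(p, 111222202221, Z) ⊢ (q, 11222202221, Z) ⊢ (p, 1222202221, CZ) ⊢ (r, 222202221, DCZ) ⊢ (q, 222202221, DDCZ) ⊢ (p, 22202221, DCZ) ⊢ (r, 2202221, BDCZ) ⊢ (p, 202221, CBDCZ) ⊢ (q, 02221, BCBDCZ) ⊢ (r, 2221, DBCBDCZ) ⊢ (q, 2221, DDBCBDCZ) ⊢ (p, 221, DBCBDCZ) ⊢ (r, 21, BDBCBDCZ) ⊢ (p, 1, CBDBCBDCZ) ⊢ (r, ε, DCBDBCBDCZ) ⊢ (q, ε, DDCBDBCBDCZ)
All input consumed in state q with stack DDCBDBCBDCZ.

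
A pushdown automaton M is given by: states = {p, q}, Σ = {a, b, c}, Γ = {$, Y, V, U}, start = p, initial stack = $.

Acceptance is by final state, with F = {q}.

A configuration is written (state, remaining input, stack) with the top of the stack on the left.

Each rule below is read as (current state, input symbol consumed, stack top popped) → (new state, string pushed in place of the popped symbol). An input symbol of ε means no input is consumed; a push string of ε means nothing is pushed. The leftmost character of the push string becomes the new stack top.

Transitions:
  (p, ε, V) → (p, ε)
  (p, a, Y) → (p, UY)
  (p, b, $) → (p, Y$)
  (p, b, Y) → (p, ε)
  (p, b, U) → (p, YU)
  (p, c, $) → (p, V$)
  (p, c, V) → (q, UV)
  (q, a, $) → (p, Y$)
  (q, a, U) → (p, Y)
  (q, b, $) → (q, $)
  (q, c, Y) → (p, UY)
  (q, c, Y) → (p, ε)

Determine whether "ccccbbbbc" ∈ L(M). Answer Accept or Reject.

Reject

No computation consumes all input and reaches a final state.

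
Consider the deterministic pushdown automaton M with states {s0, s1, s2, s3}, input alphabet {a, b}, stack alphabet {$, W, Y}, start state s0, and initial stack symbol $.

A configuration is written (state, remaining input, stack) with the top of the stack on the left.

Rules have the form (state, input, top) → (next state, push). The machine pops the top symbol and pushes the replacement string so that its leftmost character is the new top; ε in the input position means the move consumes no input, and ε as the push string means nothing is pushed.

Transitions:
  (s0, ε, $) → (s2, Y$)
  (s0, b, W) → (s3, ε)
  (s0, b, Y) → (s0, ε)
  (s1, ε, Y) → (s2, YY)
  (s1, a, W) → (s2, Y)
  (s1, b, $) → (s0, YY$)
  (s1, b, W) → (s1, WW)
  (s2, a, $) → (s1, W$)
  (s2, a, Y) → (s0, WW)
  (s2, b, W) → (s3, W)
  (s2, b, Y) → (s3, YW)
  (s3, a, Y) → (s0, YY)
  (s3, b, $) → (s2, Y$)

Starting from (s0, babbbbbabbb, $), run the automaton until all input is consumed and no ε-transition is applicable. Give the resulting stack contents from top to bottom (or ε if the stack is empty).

(s0, babbbbbabbb, $) ⊢ (s2, babbbbbabbb, Y$) ⊢ (s3, abbbbbabbb, YW$) ⊢ (s0, bbbbbabbb, YYW$) ⊢ (s0, bbbbabbb, YW$) ⊢ (s0, bbbabbb, W$) ⊢ (s3, bbabbb, $) ⊢ (s2, babbb, Y$) ⊢ (s3, abbb, YW$) ⊢ (s0, bbb, YYW$) ⊢ (s0, bb, YW$) ⊢ (s0, b, W$) ⊢ (s3, ε, $)
All input consumed in state s3 with stack $.

$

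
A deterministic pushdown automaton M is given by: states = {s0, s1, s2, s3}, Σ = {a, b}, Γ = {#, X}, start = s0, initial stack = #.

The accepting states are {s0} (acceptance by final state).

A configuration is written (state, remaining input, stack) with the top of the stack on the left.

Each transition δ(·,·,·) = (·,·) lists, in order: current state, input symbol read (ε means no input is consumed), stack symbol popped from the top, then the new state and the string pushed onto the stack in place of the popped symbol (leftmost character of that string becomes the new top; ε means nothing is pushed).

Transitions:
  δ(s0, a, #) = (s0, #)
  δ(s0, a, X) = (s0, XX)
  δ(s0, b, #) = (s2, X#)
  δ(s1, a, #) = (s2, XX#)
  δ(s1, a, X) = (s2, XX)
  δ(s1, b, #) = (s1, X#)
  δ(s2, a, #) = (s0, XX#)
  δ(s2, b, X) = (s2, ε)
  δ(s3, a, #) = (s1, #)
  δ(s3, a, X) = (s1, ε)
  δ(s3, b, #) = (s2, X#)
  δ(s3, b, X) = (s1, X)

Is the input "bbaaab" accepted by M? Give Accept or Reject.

Reject

(s0, bbaaab, #) ⊢ (s2, baaab, X#) ⊢ (s2, aaab, #) ⊢ (s0, aab, XX#) ⊢ (s0, ab, XXX#) ⊢ (s0, b, XXXX#)
No transition applies at (s0, b, XXXX#); input not fully consumed.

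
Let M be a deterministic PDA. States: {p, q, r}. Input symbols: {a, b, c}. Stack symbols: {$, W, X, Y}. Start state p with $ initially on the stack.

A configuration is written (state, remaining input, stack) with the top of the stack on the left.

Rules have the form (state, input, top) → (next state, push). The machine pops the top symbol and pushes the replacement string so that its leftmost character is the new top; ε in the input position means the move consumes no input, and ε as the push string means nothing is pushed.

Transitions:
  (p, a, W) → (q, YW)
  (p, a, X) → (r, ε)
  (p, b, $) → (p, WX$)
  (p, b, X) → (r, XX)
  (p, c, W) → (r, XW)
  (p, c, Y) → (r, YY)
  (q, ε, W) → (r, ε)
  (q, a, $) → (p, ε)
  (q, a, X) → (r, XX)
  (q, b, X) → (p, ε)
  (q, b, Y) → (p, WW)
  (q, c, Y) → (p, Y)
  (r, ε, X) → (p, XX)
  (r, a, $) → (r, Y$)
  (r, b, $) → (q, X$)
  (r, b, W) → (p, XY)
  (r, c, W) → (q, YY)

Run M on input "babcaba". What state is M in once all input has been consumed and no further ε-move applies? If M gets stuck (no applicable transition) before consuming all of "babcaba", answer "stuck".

p

(p, babcaba, $) ⊢ (p, abcaba, WX$) ⊢ (q, bcaba, YWX$) ⊢ (p, caba, WWWX$) ⊢ (r, aba, XWWWX$) ⊢ (p, aba, XXWWWX$) ⊢ (r, ba, XWWWX$) ⊢ (p, ba, XXWWWX$) ⊢ (r, a, XXXWWWX$) ⊢ (p, a, XXXXWWWX$) ⊢ (r, ε, XXXWWWX$) ⊢ (p, ε, XXXXWWWX$)
All input consumed; M is in state p.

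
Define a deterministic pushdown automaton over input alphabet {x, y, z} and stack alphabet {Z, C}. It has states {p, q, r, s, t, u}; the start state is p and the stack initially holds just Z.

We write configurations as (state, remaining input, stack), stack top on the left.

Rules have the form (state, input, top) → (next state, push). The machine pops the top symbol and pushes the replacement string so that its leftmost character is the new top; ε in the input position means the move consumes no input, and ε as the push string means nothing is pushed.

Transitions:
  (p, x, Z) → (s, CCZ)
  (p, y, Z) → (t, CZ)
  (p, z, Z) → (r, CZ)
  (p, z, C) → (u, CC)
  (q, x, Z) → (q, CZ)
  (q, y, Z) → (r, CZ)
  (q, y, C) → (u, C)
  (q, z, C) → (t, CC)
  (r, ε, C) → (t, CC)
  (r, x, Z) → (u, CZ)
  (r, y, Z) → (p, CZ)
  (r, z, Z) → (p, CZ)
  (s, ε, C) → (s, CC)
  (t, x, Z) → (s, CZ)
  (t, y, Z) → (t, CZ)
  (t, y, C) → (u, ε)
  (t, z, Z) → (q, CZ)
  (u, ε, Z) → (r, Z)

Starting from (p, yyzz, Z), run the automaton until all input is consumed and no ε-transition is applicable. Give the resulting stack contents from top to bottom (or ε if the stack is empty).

CCZ

(p, yyzz, Z)
  read y, top Z: go to t, push CZ → (t, yzz, CZ)
  read y, top C: go to u, push ε → (u, zz, Z)
  ε-move, top Z: go to r, push Z → (r, zz, Z)
  read z, top Z: go to p, push CZ → (p, z, CZ)
  read z, top C: go to u, push CC → (u, ε, CCZ)
All input consumed in state u with stack CCZ.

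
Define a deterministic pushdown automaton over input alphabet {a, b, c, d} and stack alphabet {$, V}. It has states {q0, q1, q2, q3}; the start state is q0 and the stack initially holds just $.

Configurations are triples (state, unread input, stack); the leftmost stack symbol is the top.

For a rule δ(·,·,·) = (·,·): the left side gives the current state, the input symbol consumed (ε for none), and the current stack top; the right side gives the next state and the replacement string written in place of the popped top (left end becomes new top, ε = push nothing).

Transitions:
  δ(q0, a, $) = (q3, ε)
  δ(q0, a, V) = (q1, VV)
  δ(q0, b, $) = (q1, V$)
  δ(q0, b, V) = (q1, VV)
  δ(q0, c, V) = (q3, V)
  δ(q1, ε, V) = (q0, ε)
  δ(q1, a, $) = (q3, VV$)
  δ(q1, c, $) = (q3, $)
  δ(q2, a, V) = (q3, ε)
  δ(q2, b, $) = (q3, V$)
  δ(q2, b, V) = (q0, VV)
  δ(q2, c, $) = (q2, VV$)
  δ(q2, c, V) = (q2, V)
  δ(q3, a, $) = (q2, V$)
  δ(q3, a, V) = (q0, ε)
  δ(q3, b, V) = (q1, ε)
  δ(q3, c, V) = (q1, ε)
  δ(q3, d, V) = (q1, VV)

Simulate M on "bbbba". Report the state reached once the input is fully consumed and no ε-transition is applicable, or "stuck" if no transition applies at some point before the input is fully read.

q3

(q0, bbbba, $) ⊢ (q1, bbba, V$) ⊢ (q0, bbba, $) ⊢ (q1, bba, V$) ⊢ (q0, bba, $) ⊢ (q1, ba, V$) ⊢ (q0, ba, $) ⊢ (q1, a, V$) ⊢ (q0, a, $) ⊢ (q3, ε, ε)
All input consumed; M is in state q3.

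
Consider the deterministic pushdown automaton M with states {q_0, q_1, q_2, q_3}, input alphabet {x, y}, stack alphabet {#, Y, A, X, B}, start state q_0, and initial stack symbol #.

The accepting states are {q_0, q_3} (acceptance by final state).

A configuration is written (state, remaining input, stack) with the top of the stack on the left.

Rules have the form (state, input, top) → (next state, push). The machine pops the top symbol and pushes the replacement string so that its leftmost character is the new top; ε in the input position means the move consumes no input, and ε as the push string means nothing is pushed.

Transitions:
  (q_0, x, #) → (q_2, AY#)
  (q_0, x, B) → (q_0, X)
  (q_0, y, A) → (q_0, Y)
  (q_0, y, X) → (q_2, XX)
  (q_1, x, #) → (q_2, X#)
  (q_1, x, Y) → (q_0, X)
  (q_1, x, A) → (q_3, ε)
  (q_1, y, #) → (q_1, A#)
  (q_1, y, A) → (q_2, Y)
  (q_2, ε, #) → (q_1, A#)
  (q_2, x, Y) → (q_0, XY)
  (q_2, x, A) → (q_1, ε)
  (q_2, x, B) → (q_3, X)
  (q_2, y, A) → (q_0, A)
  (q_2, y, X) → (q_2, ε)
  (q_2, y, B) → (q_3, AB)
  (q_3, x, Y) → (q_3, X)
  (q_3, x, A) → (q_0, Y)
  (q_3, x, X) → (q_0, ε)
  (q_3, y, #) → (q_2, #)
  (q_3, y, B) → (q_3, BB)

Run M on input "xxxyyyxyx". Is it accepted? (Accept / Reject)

(q_0, xxxyyyxyx, #)
  read x, top #: go to q_2, push AY# → (q_2, xxyyyxyx, AY#)
  read x, top A: go to q_1, push ε → (q_1, xyyyxyx, Y#)
  read x, top Y: go to q_0, push X → (q_0, yyyxyx, X#)
  read y, top X: go to q_2, push XX → (q_2, yyxyx, XX#)
  read y, top X: go to q_2, push ε → (q_2, yxyx, X#)
  read y, top X: go to q_2, push ε → (q_2, xyx, #)
  ε-move, top #: go to q_1, push A# → (q_1, xyx, A#)
  read x, top A: go to q_3, push ε → (q_3, yx, #)
  read y, top #: go to q_2, push # → (q_2, x, #)
  ε-move, top #: go to q_1, push A# → (q_1, x, A#)
  read x, top A: go to q_3, push ε → (q_3, ε, #)
All input consumed; state q_3 ∈ F.

Accept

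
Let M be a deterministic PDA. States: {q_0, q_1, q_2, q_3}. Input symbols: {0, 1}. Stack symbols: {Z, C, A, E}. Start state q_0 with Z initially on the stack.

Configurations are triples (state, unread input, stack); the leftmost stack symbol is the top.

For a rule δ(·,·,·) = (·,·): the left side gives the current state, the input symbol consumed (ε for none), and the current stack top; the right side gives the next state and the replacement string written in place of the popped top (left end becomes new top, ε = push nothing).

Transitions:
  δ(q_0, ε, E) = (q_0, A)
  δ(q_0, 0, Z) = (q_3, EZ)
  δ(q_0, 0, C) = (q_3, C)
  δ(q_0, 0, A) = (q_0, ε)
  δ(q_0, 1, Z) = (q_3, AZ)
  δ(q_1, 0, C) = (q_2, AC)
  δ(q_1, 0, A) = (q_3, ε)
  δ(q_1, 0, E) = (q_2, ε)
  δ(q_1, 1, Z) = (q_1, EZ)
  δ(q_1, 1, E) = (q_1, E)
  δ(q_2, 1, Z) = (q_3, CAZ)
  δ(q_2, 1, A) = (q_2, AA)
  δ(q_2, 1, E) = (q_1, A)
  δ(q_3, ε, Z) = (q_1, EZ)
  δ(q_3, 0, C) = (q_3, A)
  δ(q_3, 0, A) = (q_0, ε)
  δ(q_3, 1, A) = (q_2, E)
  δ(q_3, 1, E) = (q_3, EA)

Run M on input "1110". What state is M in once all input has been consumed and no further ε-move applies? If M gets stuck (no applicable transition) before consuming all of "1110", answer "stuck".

(q_0, 1110, Z)
  read 1, top Z: go to q_3, push AZ → (q_3, 110, AZ)
  read 1, top A: go to q_2, push E → (q_2, 10, EZ)
  read 1, top E: go to q_1, push A → (q_1, 0, AZ)
  read 0, top A: go to q_3, push ε → (q_3, ε, Z)
  ε-move, top Z: go to q_1, push EZ → (q_1, ε, EZ)
All input consumed; M is in state q_1.

q_1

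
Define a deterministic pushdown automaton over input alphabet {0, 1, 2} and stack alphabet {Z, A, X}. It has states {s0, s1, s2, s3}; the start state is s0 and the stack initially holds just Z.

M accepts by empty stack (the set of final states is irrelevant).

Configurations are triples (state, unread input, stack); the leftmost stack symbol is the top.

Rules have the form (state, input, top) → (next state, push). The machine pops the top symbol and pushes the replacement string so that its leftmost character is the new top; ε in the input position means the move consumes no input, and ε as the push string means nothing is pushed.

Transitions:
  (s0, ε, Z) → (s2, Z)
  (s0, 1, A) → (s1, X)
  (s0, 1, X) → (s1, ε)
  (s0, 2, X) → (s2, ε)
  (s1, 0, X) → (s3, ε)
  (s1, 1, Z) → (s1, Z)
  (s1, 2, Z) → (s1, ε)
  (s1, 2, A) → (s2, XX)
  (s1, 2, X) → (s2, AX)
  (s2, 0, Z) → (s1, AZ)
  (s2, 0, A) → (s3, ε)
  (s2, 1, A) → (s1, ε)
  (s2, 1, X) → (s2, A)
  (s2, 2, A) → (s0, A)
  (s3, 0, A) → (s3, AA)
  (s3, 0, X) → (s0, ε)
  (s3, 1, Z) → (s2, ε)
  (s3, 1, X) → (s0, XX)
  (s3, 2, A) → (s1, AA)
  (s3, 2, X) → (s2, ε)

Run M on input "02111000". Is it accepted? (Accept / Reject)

Reject

(s0, 02111000, Z)
  ε-move, top Z: go to s2, push Z → (s2, 02111000, Z)
  read 0, top Z: go to s1, push AZ → (s1, 2111000, AZ)
  read 2, top A: go to s2, push XX → (s2, 111000, XXZ)
  read 1, top X: go to s2, push A → (s2, 11000, AXZ)
  read 1, top A: go to s1, push ε → (s1, 1000, XZ)
No transition applies at (s1, 1000, XZ); input not fully consumed.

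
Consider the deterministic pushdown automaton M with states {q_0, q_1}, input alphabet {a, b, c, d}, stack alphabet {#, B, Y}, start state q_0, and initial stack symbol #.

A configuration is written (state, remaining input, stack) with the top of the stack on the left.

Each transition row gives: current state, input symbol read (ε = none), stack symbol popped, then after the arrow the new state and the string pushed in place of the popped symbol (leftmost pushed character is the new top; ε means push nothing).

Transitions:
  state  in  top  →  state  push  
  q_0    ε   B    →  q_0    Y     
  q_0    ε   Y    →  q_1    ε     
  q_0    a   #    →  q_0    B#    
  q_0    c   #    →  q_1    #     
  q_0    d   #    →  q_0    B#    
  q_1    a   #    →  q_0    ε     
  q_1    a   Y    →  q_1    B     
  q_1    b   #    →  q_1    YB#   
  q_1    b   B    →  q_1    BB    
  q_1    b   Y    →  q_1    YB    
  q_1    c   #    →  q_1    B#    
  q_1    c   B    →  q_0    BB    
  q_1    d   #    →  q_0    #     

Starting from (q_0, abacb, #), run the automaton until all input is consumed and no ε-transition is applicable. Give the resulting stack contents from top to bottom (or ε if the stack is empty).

(q_0, abacb, #)
  read a, top #: go to q_0, push B# → (q_0, bacb, B#)
  ε-move, top B: go to q_0, push Y → (q_0, bacb, Y#)
  ε-move, top Y: go to q_1, push ε → (q_1, bacb, #)
  read b, top #: go to q_1, push YB# → (q_1, acb, YB#)
  read a, top Y: go to q_1, push B → (q_1, cb, BB#)
  read c, top B: go to q_0, push BB → (q_0, b, BBB#)
  ε-move, top B: go to q_0, push Y → (q_0, b, YBB#)
  ε-move, top Y: go to q_1, push ε → (q_1, b, BB#)
  read b, top B: go to q_1, push BB → (q_1, ε, BBB#)
All input consumed in state q_1 with stack BBB#.

BBB#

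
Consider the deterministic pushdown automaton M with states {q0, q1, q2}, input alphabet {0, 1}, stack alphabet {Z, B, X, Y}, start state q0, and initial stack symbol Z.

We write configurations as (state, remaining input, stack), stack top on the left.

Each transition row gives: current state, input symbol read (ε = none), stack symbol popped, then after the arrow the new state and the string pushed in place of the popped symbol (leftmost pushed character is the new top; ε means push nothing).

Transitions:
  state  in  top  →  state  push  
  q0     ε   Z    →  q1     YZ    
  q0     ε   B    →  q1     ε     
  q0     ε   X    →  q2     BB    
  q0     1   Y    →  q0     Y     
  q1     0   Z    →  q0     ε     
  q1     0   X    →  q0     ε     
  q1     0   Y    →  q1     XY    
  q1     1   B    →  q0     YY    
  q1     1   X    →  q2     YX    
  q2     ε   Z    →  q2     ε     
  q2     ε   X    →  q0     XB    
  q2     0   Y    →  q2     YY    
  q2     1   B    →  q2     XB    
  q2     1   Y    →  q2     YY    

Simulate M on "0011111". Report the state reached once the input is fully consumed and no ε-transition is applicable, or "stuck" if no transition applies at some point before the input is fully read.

(q0, 0011111, Z)
  ε-move, top Z: go to q1, push YZ → (q1, 0011111, YZ)
  read 0, top Y: go to q1, push XY → (q1, 011111, XYZ)
  read 0, top X: go to q0, push ε → (q0, 11111, YZ)
  read 1, top Y: go to q0, push Y → (q0, 1111, YZ)
  read 1, top Y: go to q0, push Y → (q0, 111, YZ)
  read 1, top Y: go to q0, push Y → (q0, 11, YZ)
  read 1, top Y: go to q0, push Y → (q0, 1, YZ)
  read 1, top Y: go to q0, push Y → (q0, ε, YZ)
All input consumed; M is in state q0.

q0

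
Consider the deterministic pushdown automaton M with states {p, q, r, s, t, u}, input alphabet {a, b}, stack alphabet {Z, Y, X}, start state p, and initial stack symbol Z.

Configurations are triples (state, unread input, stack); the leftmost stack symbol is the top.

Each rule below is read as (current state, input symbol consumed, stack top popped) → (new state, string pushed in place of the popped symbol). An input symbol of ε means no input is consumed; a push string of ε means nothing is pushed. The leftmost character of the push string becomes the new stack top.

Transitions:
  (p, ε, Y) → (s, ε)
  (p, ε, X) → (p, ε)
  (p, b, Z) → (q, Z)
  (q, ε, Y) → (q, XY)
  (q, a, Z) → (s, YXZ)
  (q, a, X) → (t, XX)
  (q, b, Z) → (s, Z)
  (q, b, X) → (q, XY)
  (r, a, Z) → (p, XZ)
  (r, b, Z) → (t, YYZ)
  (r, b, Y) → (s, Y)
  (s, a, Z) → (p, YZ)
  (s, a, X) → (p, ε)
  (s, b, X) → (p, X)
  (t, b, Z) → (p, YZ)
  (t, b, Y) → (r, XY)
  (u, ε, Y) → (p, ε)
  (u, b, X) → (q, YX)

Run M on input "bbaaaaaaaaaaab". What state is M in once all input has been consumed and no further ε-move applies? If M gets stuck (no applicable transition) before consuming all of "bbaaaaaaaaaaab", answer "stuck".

(p, bbaaaaaaaaaaab, Z)
  read b, top Z: go to q, push Z → (q, baaaaaaaaaaab, Z)
  read b, top Z: go to s, push Z → (s, aaaaaaaaaaab, Z)
  read a, top Z: go to p, push YZ → (p, aaaaaaaaaab, YZ)
  ε-move, top Y: go to s, push ε → (s, aaaaaaaaaab, Z)
  read a, top Z: go to p, push YZ → (p, aaaaaaaaab, YZ)
  ε-move, top Y: go to s, push ε → (s, aaaaaaaaab, Z)
  read a, top Z: go to p, push YZ → (p, aaaaaaaab, YZ)
  ε-move, top Y: go to s, push ε → (s, aaaaaaaab, Z)
  read a, top Z: go to p, push YZ → (p, aaaaaaab, YZ)
  ε-move, top Y: go to s, push ε → (s, aaaaaaab, Z)
  read a, top Z: go to p, push YZ → (p, aaaaaab, YZ)
  ε-move, top Y: go to s, push ε → (s, aaaaaab, Z)
  read a, top Z: go to p, push YZ → (p, aaaaab, YZ)
  ε-move, top Y: go to s, push ε → (s, aaaaab, Z)
  read a, top Z: go to p, push YZ → (p, aaaab, YZ)
  ε-move, top Y: go to s, push ε → (s, aaaab, Z)
  read a, top Z: go to p, push YZ → (p, aaab, YZ)
  ε-move, top Y: go to s, push ε → (s, aaab, Z)
  read a, top Z: go to p, push YZ → (p, aab, YZ)
  ε-move, top Y: go to s, push ε → (s, aab, Z)
  read a, top Z: go to p, push YZ → (p, ab, YZ)
  ε-move, top Y: go to s, push ε → (s, ab, Z)
  read a, top Z: go to p, push YZ → (p, b, YZ)
  ε-move, top Y: go to s, push ε → (s, b, Z)
No transition for (s, b, top Z); M blocks with input b remaining.

stuck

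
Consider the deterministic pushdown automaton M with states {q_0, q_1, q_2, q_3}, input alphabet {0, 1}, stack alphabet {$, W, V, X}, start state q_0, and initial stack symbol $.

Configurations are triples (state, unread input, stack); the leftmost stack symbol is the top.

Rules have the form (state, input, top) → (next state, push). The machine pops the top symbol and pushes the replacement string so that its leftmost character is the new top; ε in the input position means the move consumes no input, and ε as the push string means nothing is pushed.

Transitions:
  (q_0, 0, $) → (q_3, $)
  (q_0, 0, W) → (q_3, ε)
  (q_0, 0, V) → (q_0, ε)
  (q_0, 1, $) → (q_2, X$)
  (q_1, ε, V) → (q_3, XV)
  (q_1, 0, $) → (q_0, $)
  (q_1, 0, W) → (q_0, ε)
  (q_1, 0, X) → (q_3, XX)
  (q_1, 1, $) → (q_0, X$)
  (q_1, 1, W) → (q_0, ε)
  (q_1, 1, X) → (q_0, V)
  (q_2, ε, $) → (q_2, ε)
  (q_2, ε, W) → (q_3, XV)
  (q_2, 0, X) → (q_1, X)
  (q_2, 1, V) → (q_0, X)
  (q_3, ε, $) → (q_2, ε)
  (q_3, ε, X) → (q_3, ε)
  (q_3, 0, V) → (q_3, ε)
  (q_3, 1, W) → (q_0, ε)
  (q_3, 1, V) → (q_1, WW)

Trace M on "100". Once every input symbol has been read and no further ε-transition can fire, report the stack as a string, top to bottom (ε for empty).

ε

(q_0, 100, $) ⊢ (q_2, 00, X$) ⊢ (q_1, 0, X$) ⊢ (q_3, ε, XX$) ⊢ (q_3, ε, X$) ⊢ (q_3, ε, $) ⊢ (q_2, ε, ε)
All input consumed in state q_2 with stack ε.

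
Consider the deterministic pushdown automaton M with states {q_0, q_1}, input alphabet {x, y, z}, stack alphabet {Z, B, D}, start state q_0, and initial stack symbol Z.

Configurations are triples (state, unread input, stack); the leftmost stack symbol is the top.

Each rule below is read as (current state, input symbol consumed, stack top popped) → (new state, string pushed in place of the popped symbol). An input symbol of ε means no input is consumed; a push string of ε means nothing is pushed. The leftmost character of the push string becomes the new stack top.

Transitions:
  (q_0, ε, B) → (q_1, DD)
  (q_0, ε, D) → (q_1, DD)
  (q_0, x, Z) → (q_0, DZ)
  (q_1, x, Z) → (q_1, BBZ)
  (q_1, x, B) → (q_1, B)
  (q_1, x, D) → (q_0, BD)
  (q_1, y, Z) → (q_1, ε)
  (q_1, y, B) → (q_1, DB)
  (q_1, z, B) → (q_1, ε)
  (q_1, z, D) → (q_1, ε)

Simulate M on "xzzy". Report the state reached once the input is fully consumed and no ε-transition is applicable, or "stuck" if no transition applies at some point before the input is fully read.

(q_0, xzzy, Z)
  read x, top Z: go to q_0, push DZ → (q_0, zzy, DZ)
  ε-move, top D: go to q_1, push DD → (q_1, zzy, DDZ)
  read z, top D: go to q_1, push ε → (q_1, zy, DZ)
  read z, top D: go to q_1, push ε → (q_1, y, Z)
  read y, top Z: go to q_1, push ε → (q_1, ε, ε)
All input consumed; M is in state q_1.

q_1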